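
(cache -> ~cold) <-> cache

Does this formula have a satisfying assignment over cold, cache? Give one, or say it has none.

cold = False; cache = True

  (cache -> ~cold) <-> cache = True
    cache -> ~cold = True
      ~cold = True
The formula evaluates to True.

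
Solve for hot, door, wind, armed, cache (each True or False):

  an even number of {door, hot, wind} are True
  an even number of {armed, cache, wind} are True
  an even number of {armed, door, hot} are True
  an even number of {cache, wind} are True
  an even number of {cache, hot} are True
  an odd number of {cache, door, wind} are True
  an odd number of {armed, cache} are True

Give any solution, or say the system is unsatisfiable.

Adding constraints 1, 5, 6 mod 2: every variable appears an even number of times on the left, so the left side is 0.
But the right sides sum to 1 (mod 2). 0 ≠ 1 — the system is inconsistent.

Unsatisfiable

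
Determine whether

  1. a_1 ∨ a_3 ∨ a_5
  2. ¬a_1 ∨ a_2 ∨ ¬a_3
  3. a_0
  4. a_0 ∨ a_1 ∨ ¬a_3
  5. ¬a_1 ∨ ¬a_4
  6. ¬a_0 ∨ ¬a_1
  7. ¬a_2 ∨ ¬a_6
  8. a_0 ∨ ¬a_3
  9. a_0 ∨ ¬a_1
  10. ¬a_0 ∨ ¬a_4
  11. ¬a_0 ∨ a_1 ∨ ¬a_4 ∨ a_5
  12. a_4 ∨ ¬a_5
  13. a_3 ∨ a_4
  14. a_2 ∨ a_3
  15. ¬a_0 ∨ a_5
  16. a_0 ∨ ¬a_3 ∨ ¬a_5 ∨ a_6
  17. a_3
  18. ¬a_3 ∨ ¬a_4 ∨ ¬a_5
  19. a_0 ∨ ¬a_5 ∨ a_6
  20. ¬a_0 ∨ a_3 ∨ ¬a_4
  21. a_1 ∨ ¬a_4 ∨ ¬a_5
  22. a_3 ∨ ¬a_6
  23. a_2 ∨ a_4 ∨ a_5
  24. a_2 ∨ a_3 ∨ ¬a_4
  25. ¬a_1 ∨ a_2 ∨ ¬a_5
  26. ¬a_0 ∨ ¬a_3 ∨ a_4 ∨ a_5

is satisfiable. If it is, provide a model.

Case a_0 = True:
  (¬a_0 ∨ ¬a_1) forces a_1 = False.
  (¬a_0 ∨ ¬a_4) forces a_4 = False.
  (a_4 ∨ ¬a_5) forces a_5 = False.
  Clause (¬a_0 ∨ a_5) is falsified — contradiction.
Case a_0 = False:
  Clause (a_0) is falsified — contradiction.
Both cases fail, so the formula is unsatisfiable.

Unsatisfiable — no assignment works.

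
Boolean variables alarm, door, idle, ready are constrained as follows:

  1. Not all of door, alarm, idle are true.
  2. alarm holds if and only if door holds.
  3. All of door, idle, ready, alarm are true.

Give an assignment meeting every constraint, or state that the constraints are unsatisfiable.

Unsatisfiable

Case idle = True:
  (3) forces door = True.
  (1) with door=T, idle=T forces alarm = False.
  Constraint (2) is violated (alarm=F, door=T) — contradiction.
Case idle = False:
  Constraint (3) is violated (idle=F) — contradiction.
Both cases fail — unsatisfiable.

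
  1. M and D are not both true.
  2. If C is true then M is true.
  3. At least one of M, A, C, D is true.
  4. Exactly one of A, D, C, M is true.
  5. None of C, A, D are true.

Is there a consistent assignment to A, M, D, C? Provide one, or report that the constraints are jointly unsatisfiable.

A = False, M = True, D = False, C = False

  (1) M=T, D=F — not both ✓
  (2) C=F ⇒ M: vacuous ✓
  (3) {M, A, C, D}: 1 true — at least one ✓
  (4) {A, D, C, M}: 1 true — exactly one ✓
  (5) {C, A, D}: 0 true — none ✓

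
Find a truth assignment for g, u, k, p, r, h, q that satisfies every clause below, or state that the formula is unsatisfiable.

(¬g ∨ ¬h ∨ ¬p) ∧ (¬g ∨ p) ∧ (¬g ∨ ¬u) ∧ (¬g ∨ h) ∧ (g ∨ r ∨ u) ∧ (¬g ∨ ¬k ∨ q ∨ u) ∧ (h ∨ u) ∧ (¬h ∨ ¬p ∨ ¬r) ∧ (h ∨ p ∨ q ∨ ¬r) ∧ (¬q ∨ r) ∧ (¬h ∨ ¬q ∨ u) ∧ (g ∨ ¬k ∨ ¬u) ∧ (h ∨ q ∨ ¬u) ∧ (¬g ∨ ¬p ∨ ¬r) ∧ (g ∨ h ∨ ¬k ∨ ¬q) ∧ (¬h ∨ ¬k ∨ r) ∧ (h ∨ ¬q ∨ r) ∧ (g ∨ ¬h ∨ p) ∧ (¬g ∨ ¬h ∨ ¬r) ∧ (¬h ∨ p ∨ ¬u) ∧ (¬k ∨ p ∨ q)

g: False, u: True, k: False, p: True, r: False, h: True, q: False

Try g = True:
  (¬g ∨ p) forces p = True.
  (¬g ∨ ¬h ∨ ¬p) forces h = False.
  clause (¬g ∨ h) is falsified — backtrack.
So g = False.
Try u = False:
  (g ∨ r ∨ u) forces r = True.
  (h ∨ u) forces h = True.
  (¬h ∨ ¬p ∨ ¬r) forces p = False.
  clause (g ∨ ¬h ∨ p) is falsified — backtrack.
So u = True.
  then (g ∨ ¬k ∨ ¬u) forces k = False.
Set p = True.
Set r = False.
  then (¬q ∨ r) forces q = False.
  then (h ∨ q ∨ ¬u) forces h = True.
All clauses satisfied.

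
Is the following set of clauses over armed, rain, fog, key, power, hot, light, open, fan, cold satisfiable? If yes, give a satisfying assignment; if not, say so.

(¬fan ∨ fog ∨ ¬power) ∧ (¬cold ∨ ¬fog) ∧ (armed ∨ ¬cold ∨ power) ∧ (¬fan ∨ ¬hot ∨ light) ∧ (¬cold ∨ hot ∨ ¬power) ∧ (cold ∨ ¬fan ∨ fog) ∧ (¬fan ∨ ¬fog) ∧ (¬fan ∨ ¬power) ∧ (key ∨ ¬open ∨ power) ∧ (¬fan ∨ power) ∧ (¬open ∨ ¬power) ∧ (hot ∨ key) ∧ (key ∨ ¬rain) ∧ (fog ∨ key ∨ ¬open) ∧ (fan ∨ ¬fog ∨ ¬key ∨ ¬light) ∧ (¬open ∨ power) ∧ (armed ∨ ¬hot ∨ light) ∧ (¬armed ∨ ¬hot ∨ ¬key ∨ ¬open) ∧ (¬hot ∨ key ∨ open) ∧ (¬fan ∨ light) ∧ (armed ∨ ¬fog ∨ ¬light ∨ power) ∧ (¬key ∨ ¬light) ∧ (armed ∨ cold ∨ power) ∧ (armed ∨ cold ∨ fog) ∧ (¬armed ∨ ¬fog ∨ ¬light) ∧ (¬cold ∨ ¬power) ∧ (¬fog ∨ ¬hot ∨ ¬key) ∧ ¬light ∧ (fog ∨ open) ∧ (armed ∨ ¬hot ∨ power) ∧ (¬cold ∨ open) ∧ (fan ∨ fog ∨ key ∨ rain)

armed = True; rain = False; fog = True; key = True; power = True; hot = False; light = False; open = False; fan = False; cold = False

Unit clause (¬light) forces light = False.
In (¬fan ∨ light) only ¬fan is left, so fan = False.
Set armed = True.
Set rain = False.
Try fog = False:
  (fog ∨ open) forces open = True.
  (¬open ∨ ¬power) forces power = False.
  clause (¬open ∨ power) is falsified — backtrack.
So fog = True.
  then (¬cold ∨ ¬fog) forces cold = False.
Try key = False:
  (hot ∨ key) forces hot = True.
  (¬hot ∨ key ∨ open) forces open = True.
  (key ∨ ¬open ∨ power) forces power = True.
  clause (¬open ∨ ¬power) is falsified — backtrack.
So key = True.
  then (¬fog ∨ ¬hot ∨ ¬key) forces hot = False.
Set power = True.
  then (¬open ∨ ¬power) forces open = False.
All clauses satisfied.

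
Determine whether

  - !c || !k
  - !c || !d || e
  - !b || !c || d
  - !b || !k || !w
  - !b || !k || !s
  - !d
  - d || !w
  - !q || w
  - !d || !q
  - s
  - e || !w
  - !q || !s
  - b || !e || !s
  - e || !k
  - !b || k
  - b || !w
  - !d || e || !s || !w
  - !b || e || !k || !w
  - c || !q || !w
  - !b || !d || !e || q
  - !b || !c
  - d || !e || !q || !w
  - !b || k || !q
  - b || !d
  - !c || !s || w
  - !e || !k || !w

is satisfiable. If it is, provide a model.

c = False; b = False; w = False; d = False; e = False; k = False; s = True; q = False

Unit clause (!d) forces d = False.
In (d || !w) only !w is left, so w = False.
In (!q || w) only !q is left, so q = False.
Unit clause (s) forces s = True.
In (!c || !s || w) only !c is left, so c = False.
Try b = True:
  (!b || !k || !s) forces k = False.
  clause (!b || k) is falsified — backtrack.
So b = False.
  then (b || !e || !s) forces e = False.
  then (e || !k) forces k = False.
All clauses satisfied.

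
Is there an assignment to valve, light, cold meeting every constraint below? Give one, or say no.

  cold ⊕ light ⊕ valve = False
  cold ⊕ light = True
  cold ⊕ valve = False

valve = True; light = False; cold = True

cold ⊕ light ⊕ valve = T ⊕ F ⊕ T = False ✓
cold ⊕ light = T ⊕ F = True ✓
cold ⊕ valve = T ⊕ T = False ✓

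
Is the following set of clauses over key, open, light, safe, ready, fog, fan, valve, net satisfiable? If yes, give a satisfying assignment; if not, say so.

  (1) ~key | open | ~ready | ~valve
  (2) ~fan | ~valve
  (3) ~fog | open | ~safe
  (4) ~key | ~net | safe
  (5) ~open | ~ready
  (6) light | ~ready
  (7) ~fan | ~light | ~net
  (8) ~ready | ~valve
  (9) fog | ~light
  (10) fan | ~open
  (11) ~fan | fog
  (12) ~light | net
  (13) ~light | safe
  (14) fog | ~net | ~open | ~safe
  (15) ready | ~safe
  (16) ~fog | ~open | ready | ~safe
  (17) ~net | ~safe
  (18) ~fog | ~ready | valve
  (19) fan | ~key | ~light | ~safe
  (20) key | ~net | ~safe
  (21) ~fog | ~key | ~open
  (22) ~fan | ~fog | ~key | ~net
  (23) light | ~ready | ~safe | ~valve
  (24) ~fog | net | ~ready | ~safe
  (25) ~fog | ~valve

key: True; open: False; light: False; safe: False; ready: False; fog: True; fan: True; valve: False; net: False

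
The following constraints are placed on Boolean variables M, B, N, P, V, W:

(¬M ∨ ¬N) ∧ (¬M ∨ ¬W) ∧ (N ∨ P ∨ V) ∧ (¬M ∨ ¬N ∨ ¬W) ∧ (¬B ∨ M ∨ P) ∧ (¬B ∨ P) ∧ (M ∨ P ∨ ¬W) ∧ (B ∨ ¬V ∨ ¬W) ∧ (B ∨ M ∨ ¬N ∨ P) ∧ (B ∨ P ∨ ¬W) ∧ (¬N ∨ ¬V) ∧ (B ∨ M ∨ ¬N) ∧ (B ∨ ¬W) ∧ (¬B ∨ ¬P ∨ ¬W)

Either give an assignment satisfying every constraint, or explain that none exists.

M: False, B: True, N: True, P: True, V: False, W: False

Set M = False.
Set B = True.
  then (¬B ∨ M ∨ P) forces P = True.
  then (¬B ∨ ¬P ∨ ¬W) forces W = False.
Set N = True.
  then (¬N ∨ ¬V) forces V = False.
All clauses satisfied.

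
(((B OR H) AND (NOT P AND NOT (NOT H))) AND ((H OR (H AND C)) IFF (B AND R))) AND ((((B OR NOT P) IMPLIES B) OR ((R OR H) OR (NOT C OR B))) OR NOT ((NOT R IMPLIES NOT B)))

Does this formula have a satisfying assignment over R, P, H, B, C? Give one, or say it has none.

R = True, P = False, H = True, B = True, C = False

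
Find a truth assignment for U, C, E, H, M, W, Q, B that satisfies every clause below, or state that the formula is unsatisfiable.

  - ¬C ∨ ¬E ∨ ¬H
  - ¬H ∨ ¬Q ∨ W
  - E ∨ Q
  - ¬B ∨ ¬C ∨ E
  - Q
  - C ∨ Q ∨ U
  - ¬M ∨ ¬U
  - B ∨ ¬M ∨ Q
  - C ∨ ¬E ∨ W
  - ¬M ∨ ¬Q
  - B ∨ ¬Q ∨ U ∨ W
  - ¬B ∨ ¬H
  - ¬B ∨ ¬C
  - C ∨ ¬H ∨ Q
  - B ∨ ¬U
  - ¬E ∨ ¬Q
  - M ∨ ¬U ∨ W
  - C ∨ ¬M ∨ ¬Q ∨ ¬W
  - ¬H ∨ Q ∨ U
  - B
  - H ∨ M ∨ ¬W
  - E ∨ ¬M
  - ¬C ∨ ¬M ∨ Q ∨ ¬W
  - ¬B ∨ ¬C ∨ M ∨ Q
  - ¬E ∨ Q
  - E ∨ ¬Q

Unsatisfiable — no assignment works.

Case E = True:
  (Q) forces Q = True.
  Clause (¬E ∨ ¬Q) is falsified — contradiction.
Case E = False:
  (E ∨ Q) forces Q = True.
  Clause (E ∨ ¬Q) is falsified — contradiction.
Both cases fail, so the formula is unsatisfiable.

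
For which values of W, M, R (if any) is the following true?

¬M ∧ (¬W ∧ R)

W = False, M = False, R = True

  ¬M = True
  ¬W ∧ R = True
    ¬W = True
Both conjuncts True, so the formula holds.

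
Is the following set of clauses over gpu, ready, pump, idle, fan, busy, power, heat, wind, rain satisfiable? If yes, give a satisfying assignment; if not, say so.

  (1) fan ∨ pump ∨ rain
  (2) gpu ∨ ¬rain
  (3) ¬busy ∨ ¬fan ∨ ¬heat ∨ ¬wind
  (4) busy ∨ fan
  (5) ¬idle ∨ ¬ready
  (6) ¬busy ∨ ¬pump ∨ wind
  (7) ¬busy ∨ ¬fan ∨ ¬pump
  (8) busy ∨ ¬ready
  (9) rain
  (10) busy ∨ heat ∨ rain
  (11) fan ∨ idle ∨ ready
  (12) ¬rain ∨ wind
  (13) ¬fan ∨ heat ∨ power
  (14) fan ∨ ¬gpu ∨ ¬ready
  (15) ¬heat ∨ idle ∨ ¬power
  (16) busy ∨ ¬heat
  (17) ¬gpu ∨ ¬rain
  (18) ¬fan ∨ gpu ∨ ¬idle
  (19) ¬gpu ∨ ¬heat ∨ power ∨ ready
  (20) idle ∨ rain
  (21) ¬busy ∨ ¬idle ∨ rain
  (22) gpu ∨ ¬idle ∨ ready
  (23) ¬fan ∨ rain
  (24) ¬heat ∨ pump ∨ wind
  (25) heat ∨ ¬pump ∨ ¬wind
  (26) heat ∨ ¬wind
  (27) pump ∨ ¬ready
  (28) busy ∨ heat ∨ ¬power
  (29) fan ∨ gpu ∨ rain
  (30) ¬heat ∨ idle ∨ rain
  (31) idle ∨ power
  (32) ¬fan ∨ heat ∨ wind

Case rain = True:
  (gpu ∨ ¬rain) forces gpu = True.
  Clause (¬gpu ∨ ¬rain) is falsified — contradiction.
Case rain = False:
  Clause (rain) is falsified — contradiction.
Both cases fail, so the formula is unsatisfiable.

Unsatisfiable — no assignment works.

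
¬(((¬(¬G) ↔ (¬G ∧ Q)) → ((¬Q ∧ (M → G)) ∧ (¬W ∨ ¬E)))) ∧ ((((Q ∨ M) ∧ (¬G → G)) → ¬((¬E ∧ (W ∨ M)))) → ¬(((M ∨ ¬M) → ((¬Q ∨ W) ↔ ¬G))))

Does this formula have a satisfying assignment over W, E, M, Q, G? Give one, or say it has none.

Unsatisfiable — no assignment works.

Case G = True: the conjunct ¬(((¬(¬G) ↔ (¬G ∧ Q)) → ((¬Q ∧ (M → G)) ∧ (¬W ∨ ¬E)))) becomes ¬((False → (¬Q ∧ (¬W ∨ ¬E)))) = False.
Case G = False: the formula simplifies to ¬((¬Q → ((¬Q ∧ ¬M) ∧ (¬W ∨ ¬E)))) ∧ ¬(((M ∨ ¬M) → (¬Q ∨ W))).
  Q = True: the conjunct ¬((¬Q → ((¬Q ∧ ¬M) ∧ (¬W ∨ ¬E)))) becomes ¬((False → False)) = False.
  Q = False: the conjunct ¬(((M ∨ ¬M) → (¬Q ∨ W))) becomes ¬(((M ∨ ¬M) → True)) = False.
Both cases fail — unsatisfiable.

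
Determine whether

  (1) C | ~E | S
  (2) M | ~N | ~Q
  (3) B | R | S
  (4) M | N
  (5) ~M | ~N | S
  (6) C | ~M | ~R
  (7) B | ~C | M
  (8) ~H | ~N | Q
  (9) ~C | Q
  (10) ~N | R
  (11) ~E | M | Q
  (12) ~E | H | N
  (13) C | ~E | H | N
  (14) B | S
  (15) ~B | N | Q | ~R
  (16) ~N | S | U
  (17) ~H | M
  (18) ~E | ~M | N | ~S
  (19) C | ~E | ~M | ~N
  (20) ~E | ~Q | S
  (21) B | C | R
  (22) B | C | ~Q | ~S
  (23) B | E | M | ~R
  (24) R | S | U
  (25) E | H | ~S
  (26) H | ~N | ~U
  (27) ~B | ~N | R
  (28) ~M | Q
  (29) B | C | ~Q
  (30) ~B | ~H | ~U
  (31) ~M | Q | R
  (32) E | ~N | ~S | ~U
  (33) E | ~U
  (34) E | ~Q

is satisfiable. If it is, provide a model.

Set Q = True.
  then (E | ~Q) forces E = True.
  then (~E | ~Q | S) forces S = True.
Set B = False.
  then (B | C | ~Q | ~S) forces C = True.
  then (B | ~C | M) forces M = True.
  then (~E | ~M | N | ~S) forces N = True.
  then (~N | R) forces R = True.
Set H = False.
  then (H | ~N | ~U) forces U = False.
All clauses satisfied.

Q = True, B = False, H = False, S = True, E = True, U = False, R = True, M = True, N = True, C = True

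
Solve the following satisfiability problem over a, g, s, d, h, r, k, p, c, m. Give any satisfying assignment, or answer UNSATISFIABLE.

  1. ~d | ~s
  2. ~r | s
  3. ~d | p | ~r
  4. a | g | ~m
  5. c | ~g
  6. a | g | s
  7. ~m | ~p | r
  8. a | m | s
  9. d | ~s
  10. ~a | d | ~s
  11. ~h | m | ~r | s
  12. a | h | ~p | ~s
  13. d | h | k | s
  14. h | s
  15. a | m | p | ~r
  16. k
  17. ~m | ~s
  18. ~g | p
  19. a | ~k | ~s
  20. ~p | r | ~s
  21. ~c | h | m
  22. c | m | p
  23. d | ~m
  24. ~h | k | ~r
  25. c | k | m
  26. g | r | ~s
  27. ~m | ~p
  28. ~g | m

Unit clause (k) forces k = True.
Set a = True.
Try g = True:
  (c | ~g) forces c = True.
  (~g | p) forces p = True.
  (~m | ~p) forces m = False.
  clause (~g | m) is falsified — backtrack.
So g = False.
Try s = True:
  (~d | ~s) forces d = False.
  clause (d | ~s) is falsified — backtrack.
So s = False.
  then (~r | s) forces r = False.
  then (h | s) forces h = True.
Set d = True.
Set p = True.
  then (~m | ~p | r) forces m = False.
Set c = False.
All clauses satisfied.

a = True, g = False, s = False, d = True, h = True, r = False, k = True, p = True, c = False, m = False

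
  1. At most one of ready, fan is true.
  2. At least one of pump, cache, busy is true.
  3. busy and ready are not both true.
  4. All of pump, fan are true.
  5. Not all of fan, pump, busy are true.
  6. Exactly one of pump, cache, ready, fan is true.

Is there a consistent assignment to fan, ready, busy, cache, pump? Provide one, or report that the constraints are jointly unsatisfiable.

Case pump = True:
  (4) forces fan = True.
  Constraint (6) is violated (pump=T, fan=T) — contradiction.
Case pump = False:
  Constraint (4) is violated (pump=F) — contradiction.
Both cases fail — unsatisfiable.

UNSATISFIABLE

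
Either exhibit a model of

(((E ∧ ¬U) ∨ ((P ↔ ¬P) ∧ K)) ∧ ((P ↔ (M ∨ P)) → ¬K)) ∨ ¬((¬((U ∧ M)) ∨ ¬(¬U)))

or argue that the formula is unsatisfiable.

P: True; E: True; U: False; M: True; K: False

  (((E ∧ ¬U) ∨ ((P ↔ ¬P) ∧ K)) ∧ ((P ↔ (M ∨ P)) → ¬K)) ∨ ¬((¬((U ∧ M)) ∨ ¬(¬U))) = True
    ((E ∧ ¬U) ∨ ((P ↔ ¬P) ∧ K)) ∧ ((P ↔ (M ∨ P)) → ¬K) = True
      (E ∧ ¬U) ∨ ((P ↔ ¬P) ∧ K) = True
        E ∧ ¬U = True
          ¬U = True
        (P ↔ ¬P) ∧ K = False
          P ↔ ¬P = False
            ¬P = False
      (P ↔ (M ∨ P)) → ¬K = True
        P ↔ (M ∨ P) = True
          M ∨ P = True
        ¬K = True
    ¬((¬((U ∧ M)) ∨ ¬(¬U))) = False
      ¬((U ∧ M)) ∨ ¬(¬U) = True
        ¬((U ∧ M)) = True
          U ∧ M = False
        ¬(¬U) = False
          ¬U = True
The formula evaluates to True.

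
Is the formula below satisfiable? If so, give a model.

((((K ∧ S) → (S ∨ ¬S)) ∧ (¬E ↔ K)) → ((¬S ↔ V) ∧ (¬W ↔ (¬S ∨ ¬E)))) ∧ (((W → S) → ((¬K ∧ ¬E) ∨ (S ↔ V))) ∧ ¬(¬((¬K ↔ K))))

The formula is unsatisfiable.

The conjunct ¬(¬((¬K ↔ K))) is unsatisfiable on its own:
  K=F: evaluates to False.
  K=T: evaluates to False.
So the whole conjunction is unsatisfiable.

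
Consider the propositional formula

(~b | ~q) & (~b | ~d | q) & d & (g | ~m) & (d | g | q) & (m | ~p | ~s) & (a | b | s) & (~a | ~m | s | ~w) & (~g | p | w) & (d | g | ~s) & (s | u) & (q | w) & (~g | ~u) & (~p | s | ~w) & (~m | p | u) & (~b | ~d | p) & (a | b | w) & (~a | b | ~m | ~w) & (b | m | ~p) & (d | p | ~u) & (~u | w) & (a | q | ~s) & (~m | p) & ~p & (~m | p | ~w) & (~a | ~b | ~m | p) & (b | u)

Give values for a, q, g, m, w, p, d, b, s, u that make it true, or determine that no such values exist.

Unit clause (d) forces d = True.
Unit clause (~p) forces p = False.
In (~b | ~d | p) only ~b is left, so b = False.
In (~m | p) only ~m is left, so m = False.
In (b | u) only u is left, so u = True.
In (~g | ~u) only ~g is left, so g = False.
In (~u | w) only w is left, so w = True.
Set a = True.
Set q = False.
Set s = False.
All clauses satisfied.

a = True; q = False; g = False; m = False; w = True; p = False; d = True; b = False; s = False; u = True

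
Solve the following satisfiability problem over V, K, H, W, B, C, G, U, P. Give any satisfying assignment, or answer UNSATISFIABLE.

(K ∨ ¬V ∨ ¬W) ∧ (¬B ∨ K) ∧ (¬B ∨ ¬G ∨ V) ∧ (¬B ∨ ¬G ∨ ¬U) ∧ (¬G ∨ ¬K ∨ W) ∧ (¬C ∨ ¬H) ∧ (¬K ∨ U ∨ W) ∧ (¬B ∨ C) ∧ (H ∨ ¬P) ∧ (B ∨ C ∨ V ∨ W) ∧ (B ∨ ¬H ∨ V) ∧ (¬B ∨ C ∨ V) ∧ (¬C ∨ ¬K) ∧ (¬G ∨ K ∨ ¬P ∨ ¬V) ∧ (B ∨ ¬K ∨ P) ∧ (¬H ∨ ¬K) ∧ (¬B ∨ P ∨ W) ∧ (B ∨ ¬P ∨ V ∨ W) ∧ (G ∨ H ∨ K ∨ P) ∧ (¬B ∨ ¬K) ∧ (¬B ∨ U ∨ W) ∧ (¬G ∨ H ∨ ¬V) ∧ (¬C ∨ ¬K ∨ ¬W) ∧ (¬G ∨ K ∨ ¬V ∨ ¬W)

Set V = True.
Try K = True:
  (¬C ∨ ¬K) forces C = False.
  (¬B ∨ C) forces B = False.
  (B ∨ ¬K ∨ P) forces P = True.
  (H ∨ ¬P) forces H = True.
  clause (¬H ∨ ¬K) is falsified — backtrack.
So K = False.
  then (K ∨ ¬V ∨ ¬W) forces W = False.
  then (¬B ∨ K) forces B = False.
Set H = True.
  then (¬C ∨ ¬H) forces C = False.
Set G = False.
Set U = False.
Set P = True.
All clauses satisfied.

V: True, K: False, H: True, W: False, B: False, C: False, G: False, U: False, P: True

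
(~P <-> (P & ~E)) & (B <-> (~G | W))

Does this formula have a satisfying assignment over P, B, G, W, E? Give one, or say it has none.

P = True, B = True, G = False, W = True, E = True

  ~P <-> (P & ~E) = True
    ~P = False
    P & ~E = False
      ~E = False
  B <-> (~G | W) = True
    ~G | W = True
      ~G = True
Both conjuncts True, so the formula holds.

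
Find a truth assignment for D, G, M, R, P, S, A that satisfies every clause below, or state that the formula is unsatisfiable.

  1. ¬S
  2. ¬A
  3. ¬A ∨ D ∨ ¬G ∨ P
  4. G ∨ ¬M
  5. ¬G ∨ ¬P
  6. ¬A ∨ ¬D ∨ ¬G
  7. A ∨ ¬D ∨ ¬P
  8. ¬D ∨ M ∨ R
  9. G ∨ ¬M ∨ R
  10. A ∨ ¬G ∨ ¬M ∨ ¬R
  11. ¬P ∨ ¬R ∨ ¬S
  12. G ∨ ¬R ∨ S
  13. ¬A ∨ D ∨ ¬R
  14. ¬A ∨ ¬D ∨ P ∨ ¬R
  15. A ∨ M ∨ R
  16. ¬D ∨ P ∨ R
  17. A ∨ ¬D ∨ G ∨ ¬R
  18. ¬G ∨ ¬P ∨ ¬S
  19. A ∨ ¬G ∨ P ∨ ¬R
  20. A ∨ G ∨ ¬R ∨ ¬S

D=F; G=T; M=T; R=F; P=F; S=F; A=F

Unit clause (¬S) forces S = False.
Unit clause (¬A) forces A = False.
Try D = True:
  (A ∨ ¬D ∨ ¬P) forces P = False.
  (¬D ∨ P ∨ R) forces R = True.
  (G ∨ ¬R ∨ S) forces G = True.
  clause (A ∨ ¬G ∨ P ∨ ¬R) is falsified — backtrack.
So D = False.
Set G = True.
  then (¬G ∨ ¬P) forces P = False.
  then (A ∨ ¬G ∨ P ∨ ¬R) forces R = False.
  then (A ∨ M ∨ R) forces M = True.
All clauses satisfied.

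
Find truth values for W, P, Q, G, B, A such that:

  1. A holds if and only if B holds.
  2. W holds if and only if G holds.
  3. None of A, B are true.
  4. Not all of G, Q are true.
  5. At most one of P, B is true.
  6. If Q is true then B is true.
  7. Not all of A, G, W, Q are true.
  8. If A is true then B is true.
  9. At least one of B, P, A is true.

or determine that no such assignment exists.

W = True, P = True, Q = False, G = True, B = False, A = False

  (1) A=F, B=F — same ✓
  (2) W=T, G=T — same ✓
  (3) {A, B}: 0 true — none ✓
  (4) {G, Q}: 1/2 true — not all ✓
  (5) {P, B}: 1 true — at most one ✓
  (6) Q=F ⇒ B: vacuous ✓
  (7) {A, G, W, Q}: 2/4 true — not all ✓
  (8) A=F ⇒ B: vacuous ✓
  (9) {B, P, A}: 1 true — at least one ✓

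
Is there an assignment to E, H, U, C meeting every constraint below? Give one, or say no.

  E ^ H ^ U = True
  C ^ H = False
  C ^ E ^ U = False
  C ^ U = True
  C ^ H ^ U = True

Adding constraints 1, 2, 3 mod 2: every variable appears an even number of times on the left, so the left side is 0.
But the right sides sum to 1 (mod 2). 0 ≠ 1 — the system is inconsistent.

Unsatisfiable — no assignment works.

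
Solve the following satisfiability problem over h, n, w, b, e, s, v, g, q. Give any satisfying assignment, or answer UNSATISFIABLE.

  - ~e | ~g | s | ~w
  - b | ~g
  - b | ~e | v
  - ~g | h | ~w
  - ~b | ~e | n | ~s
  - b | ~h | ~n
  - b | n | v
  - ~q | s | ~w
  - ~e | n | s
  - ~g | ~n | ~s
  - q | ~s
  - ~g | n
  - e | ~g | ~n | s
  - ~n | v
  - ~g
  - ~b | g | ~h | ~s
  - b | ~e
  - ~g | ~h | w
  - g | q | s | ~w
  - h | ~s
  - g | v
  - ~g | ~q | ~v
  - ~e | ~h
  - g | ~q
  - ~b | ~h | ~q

Unit clause (~g) forces g = False.
In (g | v) only v is left, so v = True.
In (g | ~q) only ~q is left, so q = False.
In (q | ~s) only ~s is left, so s = False.
In (g | q | s | ~w) only ~w is left, so w = False.
Set h = False.
Set n = False.
  then (~e | n | s) forces e = False.
Set b = False.
All clauses satisfied.

h=F, n=F, w=F, b=F, e=F, s=F, v=T, g=F, q=F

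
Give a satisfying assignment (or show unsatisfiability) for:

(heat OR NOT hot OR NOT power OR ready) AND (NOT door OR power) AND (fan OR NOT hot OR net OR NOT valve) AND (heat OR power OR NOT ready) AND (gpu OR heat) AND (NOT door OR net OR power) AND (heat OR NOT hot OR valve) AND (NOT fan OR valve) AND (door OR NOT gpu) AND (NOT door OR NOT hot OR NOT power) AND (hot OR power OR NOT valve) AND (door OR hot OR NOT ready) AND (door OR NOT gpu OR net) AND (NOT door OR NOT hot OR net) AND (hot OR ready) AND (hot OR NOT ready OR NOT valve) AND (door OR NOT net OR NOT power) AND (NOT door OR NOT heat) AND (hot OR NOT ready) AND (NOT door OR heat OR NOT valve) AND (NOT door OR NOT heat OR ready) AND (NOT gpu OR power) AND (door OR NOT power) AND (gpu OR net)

fan: False; ready: True; hot: True; door: False; power: False; gpu: False; valve: True; heat: True; net: True

Set fan = False.
Set ready = True.
  then (hot OR NOT ready) forces hot = True.
Try door = True:
  (NOT door OR power) forces power = True.
  clause (NOT door OR NOT hot OR NOT power) is falsified — backtrack.
So door = False.
  then (door OR NOT gpu) forces gpu = False.
  then (door OR NOT power) forces power = False.
  then (gpu OR net) forces net = True.
  then (heat OR power OR NOT ready) forces heat = True.
Set valve = True.
All clauses satisfied.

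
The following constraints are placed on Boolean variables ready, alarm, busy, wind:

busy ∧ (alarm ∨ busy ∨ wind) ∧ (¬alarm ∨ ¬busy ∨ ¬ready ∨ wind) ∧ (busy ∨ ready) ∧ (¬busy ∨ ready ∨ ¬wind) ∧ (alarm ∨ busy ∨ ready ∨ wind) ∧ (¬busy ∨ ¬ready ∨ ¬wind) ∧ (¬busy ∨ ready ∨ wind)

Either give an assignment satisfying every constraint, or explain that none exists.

ready = True, alarm = False, busy = True, wind = False

Unit clause (busy) forces busy = True.
Set ready = True.
  then (¬busy ∨ ¬ready ∨ ¬wind) forces wind = False.
  then (¬alarm ∨ ¬busy ∨ ¬ready ∨ wind) forces alarm = False.
Check each clause:
  (busy): busy holds.
  (alarm ∨ busy ∨ wind): busy holds.
  (¬alarm ∨ ¬busy ∨ ¬ready ∨ wind): ¬alarm holds.
  (busy ∨ ready): busy holds.
  (¬busy ∨ ready ∨ ¬wind): ready holds.
  (alarm ∨ busy ∨ ready ∨ wind): busy holds.
  (¬busy ∨ ¬ready ∨ ¬wind): ¬wind holds.
  (¬busy ∨ ready ∨ wind): ready holds.
All clauses satisfied.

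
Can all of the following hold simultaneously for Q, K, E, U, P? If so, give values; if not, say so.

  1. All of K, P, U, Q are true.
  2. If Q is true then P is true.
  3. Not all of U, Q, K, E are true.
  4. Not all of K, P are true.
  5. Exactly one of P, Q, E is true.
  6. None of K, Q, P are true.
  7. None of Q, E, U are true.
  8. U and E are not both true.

Unsatisfiable

Case Q = True:
  Constraint (6) is violated (Q=T) — contradiction.
Case Q = False:
  Constraint (1) is violated (Q=F) — contradiction.
Both cases fail — unsatisfiable.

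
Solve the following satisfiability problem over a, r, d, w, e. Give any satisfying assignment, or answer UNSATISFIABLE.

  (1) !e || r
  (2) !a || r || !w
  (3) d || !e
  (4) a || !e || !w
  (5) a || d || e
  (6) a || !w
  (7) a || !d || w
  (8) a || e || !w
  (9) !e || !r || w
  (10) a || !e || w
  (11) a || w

a = True, r = True, d = True, w = True, e = True

Try a = False:
  (a || !w) forces w = False.
  clause (a || w) is falsified — backtrack.
So a = True.
Set r = True.
Set d = True.
Set w = True.
Set e = True.
All clauses satisfied.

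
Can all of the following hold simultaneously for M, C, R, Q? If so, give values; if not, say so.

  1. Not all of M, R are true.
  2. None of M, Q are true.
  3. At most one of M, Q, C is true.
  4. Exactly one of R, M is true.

M = False, C = False, R = True, Q = False

  (1) {M, R}: 1/2 true — not all ✓
  (2) {M, Q}: 0 true — none ✓
  (3) {M, Q, C}: 0 true — at most one ✓
  (4) {R, M}: 1 true — exactly one ✓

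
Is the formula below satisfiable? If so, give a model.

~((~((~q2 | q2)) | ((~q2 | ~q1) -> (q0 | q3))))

q0 = False, q1 = False, q2 = True, q3 = False

  ~((~((~q2 | q2)) | ((~q2 | ~q1) -> (q0 | q3)))) = True
    ~((~q2 | q2)) | ((~q2 | ~q1) -> (q0 | q3)) = False
      ~((~q2 | q2)) = False
        ~q2 | q2 = True
          ~q2 = False
      (~q2 | ~q1) -> (q0 | q3) = False
        ~q2 | ~q1 = True
          ~q2 = False
          ~q1 = True
        q0 | q3 = False
The formula evaluates to True.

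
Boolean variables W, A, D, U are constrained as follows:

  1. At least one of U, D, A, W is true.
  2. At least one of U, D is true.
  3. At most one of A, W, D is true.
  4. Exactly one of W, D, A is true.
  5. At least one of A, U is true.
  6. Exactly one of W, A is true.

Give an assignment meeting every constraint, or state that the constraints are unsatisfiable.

W: True, A: False, D: False, U: True

  (1) {U, D, A, W}: 2 true — at least one ✓
  (2) {U, D}: 1 true — at least one ✓
  (3) {A, W, D}: 1 true — at most one ✓
  (4) {W, D, A}: 1 true — exactly one ✓
  (5) {A, U}: 1 true — at least one ✓
  (6) {W, A}: 1 true — exactly one ✓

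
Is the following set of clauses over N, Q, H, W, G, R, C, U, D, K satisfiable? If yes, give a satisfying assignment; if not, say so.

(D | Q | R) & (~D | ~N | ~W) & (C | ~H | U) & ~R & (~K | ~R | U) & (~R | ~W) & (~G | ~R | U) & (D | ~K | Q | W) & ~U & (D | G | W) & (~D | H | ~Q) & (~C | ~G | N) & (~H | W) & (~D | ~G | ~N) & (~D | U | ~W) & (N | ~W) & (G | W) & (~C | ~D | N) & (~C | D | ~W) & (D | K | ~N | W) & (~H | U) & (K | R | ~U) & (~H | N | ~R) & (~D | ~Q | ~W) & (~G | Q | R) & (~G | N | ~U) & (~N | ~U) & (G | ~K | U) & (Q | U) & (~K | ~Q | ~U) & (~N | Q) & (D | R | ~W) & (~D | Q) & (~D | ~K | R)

N = True, Q = True, H = False, W = False, G = True, R = False, C = False, U = False, D = False, K = True

Unit clause (~R) forces R = False.
Unit clause (~U) forces U = False.
In (~H | U) only ~H is left, so H = False.
In (Q | U) only Q is left, so Q = True.
In (~D | H | ~Q) only ~D is left, so D = False.
In (D | R | ~W) only ~W is left, so W = False.
In (D | G | W) only G is left, so G = True.
Set N = True.
  then (D | K | ~N | W) forces K = True.
Set C = False.
All clauses satisfied.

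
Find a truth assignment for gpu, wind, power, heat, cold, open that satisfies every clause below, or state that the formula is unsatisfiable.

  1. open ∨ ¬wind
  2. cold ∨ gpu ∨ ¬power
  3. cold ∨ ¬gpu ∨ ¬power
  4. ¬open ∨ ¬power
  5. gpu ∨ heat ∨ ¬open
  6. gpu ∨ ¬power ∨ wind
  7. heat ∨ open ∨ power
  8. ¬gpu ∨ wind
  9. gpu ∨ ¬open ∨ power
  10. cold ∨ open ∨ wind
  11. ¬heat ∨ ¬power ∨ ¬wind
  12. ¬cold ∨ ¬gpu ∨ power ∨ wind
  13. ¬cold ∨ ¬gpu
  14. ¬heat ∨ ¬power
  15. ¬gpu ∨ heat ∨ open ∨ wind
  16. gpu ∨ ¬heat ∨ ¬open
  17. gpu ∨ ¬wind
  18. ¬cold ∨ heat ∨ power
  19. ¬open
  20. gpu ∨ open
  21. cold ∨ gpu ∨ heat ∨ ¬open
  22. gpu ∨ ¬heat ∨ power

Unsatisfiable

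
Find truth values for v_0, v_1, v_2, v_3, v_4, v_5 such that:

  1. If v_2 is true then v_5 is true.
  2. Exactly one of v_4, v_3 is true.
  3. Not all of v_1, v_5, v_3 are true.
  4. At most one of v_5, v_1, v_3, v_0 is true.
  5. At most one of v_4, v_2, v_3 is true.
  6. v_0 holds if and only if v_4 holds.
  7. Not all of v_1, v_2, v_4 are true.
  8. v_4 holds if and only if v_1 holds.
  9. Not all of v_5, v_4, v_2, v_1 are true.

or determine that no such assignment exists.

v_0: False, v_1: False, v_2: False, v_3: True, v_4: False, v_5: False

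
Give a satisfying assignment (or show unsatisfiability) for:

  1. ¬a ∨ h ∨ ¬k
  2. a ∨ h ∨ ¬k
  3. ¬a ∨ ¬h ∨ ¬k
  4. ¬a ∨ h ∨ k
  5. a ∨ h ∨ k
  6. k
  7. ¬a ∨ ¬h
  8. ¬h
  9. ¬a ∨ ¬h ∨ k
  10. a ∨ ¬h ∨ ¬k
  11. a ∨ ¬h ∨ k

No satisfying assignment exists.

Case k = True:
  (¬h) forces h = False.
  (¬a ∨ h ∨ ¬k) forces a = False.
  Clause (a ∨ h ∨ ¬k) is falsified — contradiction.
Case k = False:
  Clause (k) is falsified — contradiction.
Both cases fail, so the formula is unsatisfiable.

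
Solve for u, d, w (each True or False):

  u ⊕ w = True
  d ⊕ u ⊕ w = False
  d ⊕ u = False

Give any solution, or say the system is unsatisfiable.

u = True; d = True; w = False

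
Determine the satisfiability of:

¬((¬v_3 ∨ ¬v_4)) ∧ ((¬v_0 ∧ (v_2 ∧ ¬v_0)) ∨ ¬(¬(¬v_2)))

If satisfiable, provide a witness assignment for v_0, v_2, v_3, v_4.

v_0 = False, v_2 = False, v_3 = True, v_4 = True

  ¬((¬v_3 ∨ ¬v_4)) = True
    ¬v_3 ∨ ¬v_4 = False
      ¬v_3 = False
      ¬v_4 = False
  (¬v_0 ∧ (v_2 ∧ ¬v_0)) ∨ ¬(¬(¬v_2)) = True
    ¬v_0 ∧ (v_2 ∧ ¬v_0) = False
      ¬v_0 = True
      v_2 ∧ ¬v_0 = False
        ¬v_0 = True
    ¬(¬(¬v_2)) = True
      ¬(¬v_2) = False
        ¬v_2 = True
Both conjuncts True, so the formula holds.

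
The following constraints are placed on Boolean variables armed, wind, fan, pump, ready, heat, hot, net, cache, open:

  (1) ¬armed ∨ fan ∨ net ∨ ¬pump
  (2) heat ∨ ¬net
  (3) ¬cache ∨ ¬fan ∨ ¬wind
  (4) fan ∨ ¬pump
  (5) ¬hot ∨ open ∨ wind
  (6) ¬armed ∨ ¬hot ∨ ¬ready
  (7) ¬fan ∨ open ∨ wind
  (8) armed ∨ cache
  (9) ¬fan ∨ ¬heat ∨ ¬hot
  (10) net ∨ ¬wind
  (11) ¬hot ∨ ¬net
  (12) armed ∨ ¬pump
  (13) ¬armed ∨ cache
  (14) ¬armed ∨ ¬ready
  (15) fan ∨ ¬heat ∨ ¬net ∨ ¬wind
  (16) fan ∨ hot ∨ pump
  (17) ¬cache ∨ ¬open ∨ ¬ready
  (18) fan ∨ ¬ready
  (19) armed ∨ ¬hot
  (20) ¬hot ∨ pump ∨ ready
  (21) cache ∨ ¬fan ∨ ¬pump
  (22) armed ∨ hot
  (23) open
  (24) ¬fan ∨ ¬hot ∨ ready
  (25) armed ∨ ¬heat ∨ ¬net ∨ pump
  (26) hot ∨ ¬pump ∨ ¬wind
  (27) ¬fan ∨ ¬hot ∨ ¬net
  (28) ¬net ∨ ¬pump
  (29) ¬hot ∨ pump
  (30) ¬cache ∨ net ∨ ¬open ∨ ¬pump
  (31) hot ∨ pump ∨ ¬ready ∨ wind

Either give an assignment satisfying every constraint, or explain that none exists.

Unit clause (open) forces open = True.
Set armed = True.
  then (¬armed ∨ cache) forces cache = True.
  then (¬armed ∨ ¬ready) forces ready = False.
Try wind = True:
  (¬cache ∨ ¬fan ∨ ¬wind) forces fan = False.
  (fan ∨ ¬pump) forces pump = False.
  (net ∨ ¬wind) forces net = True.
  (heat ∨ ¬net) forces heat = True.
  clause (fan ∨ ¬heat ∨ ¬net ∨ ¬wind) is falsified — backtrack.
So wind = False.
Set fan = True.
  then (¬fan ∨ ¬hot ∨ ready) forces hot = False.
Set pump = False.
Set heat = True.
Set net = False.
All clauses satisfied.

armed: True, wind: False, fan: True, pump: False, ready: False, heat: True, hot: False, net: False, cache: True, open: True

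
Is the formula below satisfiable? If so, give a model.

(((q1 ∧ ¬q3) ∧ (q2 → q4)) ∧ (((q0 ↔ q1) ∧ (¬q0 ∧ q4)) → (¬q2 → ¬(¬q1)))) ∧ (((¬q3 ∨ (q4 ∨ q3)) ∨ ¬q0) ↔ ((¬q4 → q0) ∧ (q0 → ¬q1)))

q0 = False, q1 = True, q2 = False, q3 = False, q4 = True

  ((q1 ∧ ¬q3) ∧ (q2 → q4)) ∧ (((q0 ↔ q1) ∧ (¬q0 ∧ q4)) → (¬q2 → ¬(¬q1))) = True
    (q1 ∧ ¬q3) ∧ (q2 → q4) = True
      q1 ∧ ¬q3 = True
        ¬q3 = True
      q2 → q4 = True
    ((q0 ↔ q1) ∧ (¬q0 ∧ q4)) → (¬q2 → ¬(¬q1)) = True
      (q0 ↔ q1) ∧ (¬q0 ∧ q4) = False
        q0 ↔ q1 = False
        ¬q0 ∧ q4 = True
          ¬q0 = True
      ¬q2 → ¬(¬q1) = True
        ¬q2 = True
        ¬(¬q1) = True
          ¬q1 = False
  ((¬q3 ∨ (q4 ∨ q3)) ∨ ¬q0) ↔ ((¬q4 → q0) ∧ (q0 → ¬q1)) = True
    (¬q3 ∨ (q4 ∨ q3)) ∨ ¬q0 = True
      ¬q3 ∨ (q4 ∨ q3) = True
        ¬q3 = True
        q4 ∨ q3 = True
      ¬q0 = True
    (¬q4 → q0) ∧ (q0 → ¬q1) = True
      ¬q4 → q0 = True
        ¬q4 = False
      q0 → ¬q1 = True
        ¬q1 = False
Both conjuncts True, so the formula holds.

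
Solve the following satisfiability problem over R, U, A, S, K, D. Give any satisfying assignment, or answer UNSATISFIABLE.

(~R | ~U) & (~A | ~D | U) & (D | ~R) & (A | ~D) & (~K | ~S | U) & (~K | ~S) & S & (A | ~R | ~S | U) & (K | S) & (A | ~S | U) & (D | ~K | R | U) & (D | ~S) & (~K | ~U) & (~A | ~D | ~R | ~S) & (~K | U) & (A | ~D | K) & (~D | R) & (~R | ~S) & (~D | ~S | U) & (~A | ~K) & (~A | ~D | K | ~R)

No satisfying assignment exists.

Case S = True:
  (~K | ~S) forces K = False.
  (D | ~S) forces D = True.
  (A | ~D) forces A = True.
  (~A | ~D | U) forces U = True.
  (~R | ~U) forces R = False.
  Clause (~D | R) is falsified — contradiction.
Case S = False:
  Clause (S) is falsified — contradiction.
Both cases fail, so the formula is unsatisfiable.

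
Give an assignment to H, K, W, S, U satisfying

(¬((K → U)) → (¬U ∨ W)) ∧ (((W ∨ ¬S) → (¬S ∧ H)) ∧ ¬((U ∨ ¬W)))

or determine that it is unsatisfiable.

H: True; K: True; W: True; S: False; U: False

  ¬((K → U)) → (¬U ∨ W) = True
    ¬((K → U)) = True
      K → U = False
    ¬U ∨ W = True
      ¬U = True
  ((W ∨ ¬S) → (¬S ∧ H)) ∧ ¬((U ∨ ¬W)) = True
    (W ∨ ¬S) → (¬S ∧ H) = True
      W ∨ ¬S = True
        ¬S = True
      ¬S ∧ H = True
        ¬S = True
    ¬((U ∨ ¬W)) = True
      U ∨ ¬W = False
        ¬W = False
Both conjuncts True, so the formula holds.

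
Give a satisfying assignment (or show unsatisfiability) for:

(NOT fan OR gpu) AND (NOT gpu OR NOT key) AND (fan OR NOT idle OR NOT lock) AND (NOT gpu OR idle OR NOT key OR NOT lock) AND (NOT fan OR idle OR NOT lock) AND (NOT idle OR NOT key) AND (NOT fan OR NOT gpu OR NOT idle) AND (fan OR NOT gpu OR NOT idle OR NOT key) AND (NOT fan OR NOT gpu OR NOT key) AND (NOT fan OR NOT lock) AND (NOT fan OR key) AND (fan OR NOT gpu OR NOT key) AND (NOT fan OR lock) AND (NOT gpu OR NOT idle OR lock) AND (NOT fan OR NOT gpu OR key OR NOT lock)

idle = False; key = True; lock = True; fan = False; gpu = False

Set idle = False.
Set key = True.
  then (NOT gpu OR NOT key) forces gpu = False.
  then (NOT fan OR gpu) forces fan = False.
Set lock = True.
All clauses satisfied.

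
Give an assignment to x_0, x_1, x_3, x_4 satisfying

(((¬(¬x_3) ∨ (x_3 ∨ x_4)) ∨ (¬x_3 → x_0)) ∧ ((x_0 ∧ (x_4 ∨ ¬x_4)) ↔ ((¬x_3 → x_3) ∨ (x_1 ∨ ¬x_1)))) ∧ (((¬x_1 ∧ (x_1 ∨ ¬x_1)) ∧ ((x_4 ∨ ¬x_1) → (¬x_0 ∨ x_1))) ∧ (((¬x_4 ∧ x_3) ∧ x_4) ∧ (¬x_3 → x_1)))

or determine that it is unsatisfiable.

Unsatisfiable — no assignment works.

Case x_4 = True: the conjunct ¬x_4 is False.
Case x_4 = False: the conjunct x_4 is False.
Both cases fail — unsatisfiable.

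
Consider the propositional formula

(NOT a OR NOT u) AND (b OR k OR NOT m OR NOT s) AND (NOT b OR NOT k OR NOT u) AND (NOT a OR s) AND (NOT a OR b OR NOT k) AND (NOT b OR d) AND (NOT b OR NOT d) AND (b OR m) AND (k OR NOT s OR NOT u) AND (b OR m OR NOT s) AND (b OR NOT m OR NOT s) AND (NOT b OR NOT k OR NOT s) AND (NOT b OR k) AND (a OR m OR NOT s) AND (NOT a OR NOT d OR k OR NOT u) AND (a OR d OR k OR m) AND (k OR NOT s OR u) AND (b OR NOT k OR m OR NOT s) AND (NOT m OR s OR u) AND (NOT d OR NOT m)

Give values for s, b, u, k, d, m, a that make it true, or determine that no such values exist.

Set s = False.
  then (NOT a OR s) forces a = False.
Try b = True:
  (NOT b OR d) forces d = True.
  clause (NOT b OR NOT d) is falsified — backtrack.
So b = False.
  then (b OR m) forces m = True.
  then (NOT m OR s OR u) forces u = True.
  then (NOT d OR NOT m) forces d = False.
Set k = True.
All clauses satisfied.

s=F, b=F, u=T, k=T, d=F, m=T, a=F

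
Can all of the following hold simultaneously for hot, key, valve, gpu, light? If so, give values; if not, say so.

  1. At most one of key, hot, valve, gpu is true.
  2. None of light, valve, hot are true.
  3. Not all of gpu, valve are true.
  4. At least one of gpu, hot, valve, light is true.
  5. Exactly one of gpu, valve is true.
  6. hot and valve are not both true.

hot = False, key = False, valve = False, gpu = True, light = False

  (1) {key, hot, valve, gpu}: 1 true — at most one ✓
  (2) {light, valve, hot}: 0 true — none ✓
  (3) {gpu, valve}: 1/2 true — not all ✓
  (4) {gpu, hot, valve, light}: 1 true — at least one ✓
  (5) {gpu, valve}: 1 true — exactly one ✓
  (6) hot=F, valve=F — not both ✓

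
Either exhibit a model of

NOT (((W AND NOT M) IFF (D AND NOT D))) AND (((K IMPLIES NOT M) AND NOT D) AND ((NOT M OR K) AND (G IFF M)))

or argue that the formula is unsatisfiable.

D=F, K=F, G=F, W=T, M=F

  NOT (((W AND NOT M) IFF (D AND NOT D))) = True
    (W AND NOT M) IFF (D AND NOT D) = False
      W AND NOT M = True
        NOT M = True
      D AND NOT D = False
        NOT D = True
  ((K IMPLIES NOT M) AND NOT D) AND ((NOT M OR K) AND (G IFF M)) = True
    (K IMPLIES NOT M) AND NOT D = True
      K IMPLIES NOT M = True
        NOT M = True
      NOT D = True
    (NOT M OR K) AND (G IFF M) = True
      NOT M OR K = True
        NOT M = True
      G IFF M = True
Both conjuncts True, so the formula holds.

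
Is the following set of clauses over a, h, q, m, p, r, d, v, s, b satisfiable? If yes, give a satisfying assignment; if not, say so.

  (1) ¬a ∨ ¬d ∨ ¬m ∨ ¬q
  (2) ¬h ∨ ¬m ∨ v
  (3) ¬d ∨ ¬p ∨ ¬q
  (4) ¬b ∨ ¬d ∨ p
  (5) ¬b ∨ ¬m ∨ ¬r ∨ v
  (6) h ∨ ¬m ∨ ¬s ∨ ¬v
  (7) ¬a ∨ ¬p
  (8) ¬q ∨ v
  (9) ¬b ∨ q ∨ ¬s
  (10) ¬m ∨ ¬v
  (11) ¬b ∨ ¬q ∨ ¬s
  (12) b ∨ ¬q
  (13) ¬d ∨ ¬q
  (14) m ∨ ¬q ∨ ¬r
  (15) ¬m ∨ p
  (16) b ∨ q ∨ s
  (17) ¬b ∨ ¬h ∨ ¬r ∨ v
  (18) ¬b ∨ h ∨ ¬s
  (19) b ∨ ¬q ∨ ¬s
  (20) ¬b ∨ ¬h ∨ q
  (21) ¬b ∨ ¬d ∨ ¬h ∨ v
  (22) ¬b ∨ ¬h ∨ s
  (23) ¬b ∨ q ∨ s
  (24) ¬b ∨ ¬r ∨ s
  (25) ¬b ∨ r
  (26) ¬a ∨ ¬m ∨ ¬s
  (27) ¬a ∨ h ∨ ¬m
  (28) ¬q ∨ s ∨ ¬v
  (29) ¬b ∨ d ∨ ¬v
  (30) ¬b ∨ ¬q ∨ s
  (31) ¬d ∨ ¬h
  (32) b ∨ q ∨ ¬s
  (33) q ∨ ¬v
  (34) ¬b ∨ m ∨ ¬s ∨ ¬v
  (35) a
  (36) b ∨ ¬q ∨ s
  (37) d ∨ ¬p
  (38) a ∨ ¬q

Unsatisfiable — no assignment works.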